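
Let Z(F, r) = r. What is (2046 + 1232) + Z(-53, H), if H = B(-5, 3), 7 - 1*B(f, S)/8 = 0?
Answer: 3334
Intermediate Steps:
B(f, S) = 56 (B(f, S) = 56 - 8*0 = 56 + 0 = 56)
H = 56
(2046 + 1232) + Z(-53, H) = (2046 + 1232) + 56 = 3278 + 56 = 3334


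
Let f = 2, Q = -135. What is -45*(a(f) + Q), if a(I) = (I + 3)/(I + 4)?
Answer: 12075/2 ≈ 6037.5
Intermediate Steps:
a(I) = (3 + I)/(4 + I)
-45*(a(f) + Q) = -45*((3 + 2)/(4 + 2) - 135) = -45*(5/6 - 135) = -45*((⅙)*5 - 135) = -45*(⅚ - 135) = -45*(-805/6) = 12075/2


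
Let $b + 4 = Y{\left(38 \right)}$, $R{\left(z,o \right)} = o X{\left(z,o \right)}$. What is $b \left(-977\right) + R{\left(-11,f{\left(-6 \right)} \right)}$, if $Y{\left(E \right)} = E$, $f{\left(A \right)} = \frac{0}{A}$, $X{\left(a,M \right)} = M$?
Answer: $-33218$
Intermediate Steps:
$f{\left(A \right)} = 0$
$R{\left(z,o \right)} = o^{2}$ ($R{\left(z,o \right)} = o o = o^{2}$)
$b = 34$ ($b = -4 + 38 = 34$)
$b \left(-977\right) + R{\left(-11,f{\left(-6 \right)} \right)} = 34 \left(-977\right) + 0^{2} = -33218 + 0 = -33218$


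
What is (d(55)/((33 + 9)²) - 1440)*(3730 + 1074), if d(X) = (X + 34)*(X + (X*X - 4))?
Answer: -2721941596/441 ≈ -6.1722e+6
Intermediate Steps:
d(X) = (34 + X)*(-4 + X + X²) (d(X) = (34 + X)*(X + (X² - 4)) = (34 + X)*(X + (-4 + X²)) = (34 + X)*(-4 + X + X²))
(d(55)/((33 + 9)²) - 1440)*(3730 + 1074) = ((-136 + 55³ + 30*55 + 35*55²)/((33 + 9)²) - 1440)*(3730 + 1074) = ((-136 + 166375 + 1650 + 35*3025)/(42²) - 1440)*4804 = ((-136 + 166375 + 1650 + 105875)/1764 - 1440)*4804 = (273764*(1/1764) - 1440)*4804 = (68441/441 - 1440)*4804 = -566599/441*4804 = -2721941596/441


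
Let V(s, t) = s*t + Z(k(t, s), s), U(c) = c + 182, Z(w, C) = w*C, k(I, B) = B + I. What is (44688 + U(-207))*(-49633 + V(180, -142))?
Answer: -3052850039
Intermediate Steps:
Z(w, C) = C*w
U(c) = 182 + c
V(s, t) = s*t + s*(s + t)
(44688 + U(-207))*(-49633 + V(180, -142)) = (44688 + (182 - 207))*(-49633 + 180*(180 + 2*(-142))) = (44688 - 25)*(-49633 + 180*(180 - 284)) = 44663*(-49633 + 180*(-104)) = 44663*(-49633 - 18720) = 44663*(-68353) = -3052850039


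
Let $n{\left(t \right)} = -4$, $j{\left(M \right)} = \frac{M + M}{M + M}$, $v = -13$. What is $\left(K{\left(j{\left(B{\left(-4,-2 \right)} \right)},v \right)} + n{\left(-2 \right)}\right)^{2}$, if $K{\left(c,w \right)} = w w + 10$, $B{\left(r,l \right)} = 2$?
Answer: $30625$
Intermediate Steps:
$j{\left(M \right)} = 1$ ($j{\left(M \right)} = \frac{2 M}{2 M} = 2 M \frac{1}{2 M} = 1$)
$K{\left(c,w \right)} = 10 + w^{2}$ ($K{\left(c,w \right)} = w^{2} + 10 = 10 + w^{2}$)
$\left(K{\left(j{\left(B{\left(-4,-2 \right)} \right)},v \right)} + n{\left(-2 \right)}\right)^{2} = \left(\left(10 + \left(-13\right)^{2}\right) - 4\right)^{2} = \left(\left(10 + 169\right) - 4\right)^{2} = \left(179 - 4\right)^{2} = 175^{2} = 30625$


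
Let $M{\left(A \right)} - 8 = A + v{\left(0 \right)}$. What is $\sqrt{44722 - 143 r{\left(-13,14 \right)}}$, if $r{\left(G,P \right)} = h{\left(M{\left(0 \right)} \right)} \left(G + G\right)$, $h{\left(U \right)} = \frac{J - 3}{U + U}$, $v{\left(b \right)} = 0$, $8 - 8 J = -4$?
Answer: $\frac{5 \sqrt{28399}}{4} \approx 210.65$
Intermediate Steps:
$J = \frac{3}{2}$ ($J = 1 - - \frac{1}{2} = 1 + \frac{1}{2} = \frac{3}{2} \approx 1.5$)
$M{\left(A \right)} = 8 + A$ ($M{\left(A \right)} = 8 + \left(A + 0\right) = 8 + A$)
$h{\left(U \right)} = - \frac{3}{4 U}$ ($h{\left(U \right)} = \frac{\frac{3}{2} - 3}{U + U} = - \frac{3}{2 \cdot 2 U} = - \frac{3 \frac{1}{2 U}}{2} = - \frac{3}{4 U}$)
$r{\left(G,P \right)} = - \frac{3 G}{16}$ ($r{\left(G,P \right)} = - \frac{3}{4 \left(8 + 0\right)} \left(G + G\right) = - \frac{3}{4 \cdot 8} \cdot 2 G = \left(- \frac{3}{4}\right) \frac{1}{8} \cdot 2 G = - \frac{3 \cdot 2 G}{32} = - \frac{3 G}{16}$)
$\sqrt{44722 - 143 r{\left(-13,14 \right)}} = \sqrt{44722 - 143 \left(\left(- \frac{3}{16}\right) \left(-13\right)\right)} = \sqrt{44722 - \frac{5577}{16}} = \sqrt{\frac{709975}{16}} = \frac{5 \sqrt{28399}}{4}$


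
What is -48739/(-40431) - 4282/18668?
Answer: 368367055/377382954 ≈ 0.97611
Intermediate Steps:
-48739/(-40431) - 4282/18668 = -48739*(-1/40431) - 4282*1/18668 = 48739/40431 - 2141/9334 = 368367055/377382954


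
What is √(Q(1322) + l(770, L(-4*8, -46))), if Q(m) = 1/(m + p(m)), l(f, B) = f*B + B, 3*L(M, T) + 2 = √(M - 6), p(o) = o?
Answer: √(-898308915 + 449154788*I*√38)/1322 ≈ 23.995 + 33.012*I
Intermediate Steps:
L(M, T) = -⅔ + √(-6 + M)/3 (L(M, T) = -⅔ + √(M - 6)/3 = -⅔ + √(-6 + M)/3)
l(f, B) = B + B*f (l(f, B) = B*f + B = B + B*f)
Q(m) = 1/(2*m) (Q(m) = 1/(m + m) = 1/(2*m))
√(Q(1322) + l(770, L(-4*8, -46))) = √((½)/1322 + (-⅔ + √(-6 - 4*8)/3)*(1 + 770)) = √((½)*(1/1322) + (-⅔ + √(-6 - 32)/3)*771) = √(1/2644 + (-⅔ + √(-38)/3)*771) = √(1/2644 + (-⅔ + (I*√38)/3)*771) = √(1/2644 + (-⅔ + I*√38/3)*771) = √(1/2644 + (-514 + 257*I*√38)) = √(-1359015/2644 + 257*I*√38)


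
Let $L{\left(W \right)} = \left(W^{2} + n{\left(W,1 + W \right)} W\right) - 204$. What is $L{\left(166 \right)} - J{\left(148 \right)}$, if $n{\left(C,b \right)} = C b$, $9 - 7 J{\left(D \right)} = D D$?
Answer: $\frac{32426323}{7} \approx 4.6323 \cdot 10^{6}$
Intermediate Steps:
$J{\left(D \right)} = \frac{9}{7} - \frac{D^{2}}{7}$ ($J{\left(D \right)} = \frac{9}{7} - \frac{D D}{7} = \frac{9}{7} - \frac{D^{2}}{7}$)
$L{\left(W \right)} = -204 + W^{2} + W^{2} \left(1 + W\right)$ ($L{\left(W \right)} = \left(W^{2} + W \left(1 + W\right) W\right) - 204 = \left(W^{2} + W^{2} \left(1 + W\right)\right) - 204 = -204 + W^{2} + W^{2} \left(1 + W\right)$)
$L{\left(166 \right)} - J{\left(148 \right)} = \left(-204 + 166^{3} + 2 \cdot 166^{2}\right) - \left(\frac{9}{7} - \frac{148^{2}}{7}\right) = \left(-204 + 4574296 + 2 \cdot 27556\right) - \left(\frac{9}{7} - \frac{21904}{7}\right) = \left(-204 + 4574296 + 55112\right) - \left(\frac{9}{7} - \frac{21904}{7}\right) = 4629204 - - \frac{21895}{7} = 4629204 + \frac{21895}{7} = \frac{32426323}{7}$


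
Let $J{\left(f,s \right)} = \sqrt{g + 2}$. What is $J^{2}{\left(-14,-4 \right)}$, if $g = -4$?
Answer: $-2$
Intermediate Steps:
$J{\left(f,s \right)} = i \sqrt{2}$ ($J{\left(f,s \right)} = \sqrt{-4 + 2} = \sqrt{-2} = i \sqrt{2}$)
$J^{2}{\left(-14,-4 \right)} = \left(i \sqrt{2}\right)^{2} = -2$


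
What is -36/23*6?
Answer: -216/23 ≈ -9.3913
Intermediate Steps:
-36/23*6 = -216/23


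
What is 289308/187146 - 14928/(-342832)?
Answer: 1062268289/668329557 ≈ 1.5894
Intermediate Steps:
289308/187146 - 14928/(-342832) = 289308*(1/187146) - 14928*(-1/342832) = 48218/31191 + 933/21427 = 1062268289/668329557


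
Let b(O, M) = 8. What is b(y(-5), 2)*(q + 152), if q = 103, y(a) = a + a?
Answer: 2040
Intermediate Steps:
y(a) = 2*a
b(y(-5), 2)*(q + 152) = 8*(103 + 152) = 8*255 = 2040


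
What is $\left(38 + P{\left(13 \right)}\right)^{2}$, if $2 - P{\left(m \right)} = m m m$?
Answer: $4652649$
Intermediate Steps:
$P{\left(m \right)} = 2 - m^{3}$ ($P{\left(m \right)} = 2 - m m m = 2 - m^{2} m = 2 - m^{3}$)
$\left(38 + P{\left(13 \right)}\right)^{2} = \left(38 + \left(2 - 13^{3}\right)\right)^{2} = \left(38 + \left(2 - 2197\right)\right)^{2} = \left(38 - 2195\right)^{2} = \left(-2157\right)^{2} = 4652649$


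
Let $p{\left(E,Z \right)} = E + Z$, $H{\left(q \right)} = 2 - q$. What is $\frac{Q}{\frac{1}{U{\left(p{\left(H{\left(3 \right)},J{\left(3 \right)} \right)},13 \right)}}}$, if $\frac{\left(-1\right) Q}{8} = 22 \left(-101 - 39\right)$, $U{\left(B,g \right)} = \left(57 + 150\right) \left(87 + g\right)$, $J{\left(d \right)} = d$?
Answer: $510048000$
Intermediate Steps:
$U{\left(B,g \right)} = 18009 + 207 g$ ($U{\left(B,g \right)} = 207 \left(87 + g\right) = 18009 + 207 g$)
$Q = 24640$ ($Q = - 8 \cdot 22 \left(-101 - 39\right) = - 8 \cdot 22 \left(-140\right) = \left(-8\right) \left(-3080\right) = 24640$)
$\frac{Q}{\frac{1}{U{\left(p{\left(H{\left(3 \right)},J{\left(3 \right)} \right)},13 \right)}}} = \frac{24640}{\frac{1}{18009 + 207 \cdot 13}} = \frac{24640}{\frac{1}{18009 + 2691}} = \frac{24640}{\frac{1}{20700}} = 24640 \frac{1}{\frac{1}{20700}} = 24640 \cdot 20700 = 510048000$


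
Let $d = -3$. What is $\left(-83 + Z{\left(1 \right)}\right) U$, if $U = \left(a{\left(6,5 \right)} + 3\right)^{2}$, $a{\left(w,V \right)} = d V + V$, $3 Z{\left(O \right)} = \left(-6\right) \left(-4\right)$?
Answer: $-3675$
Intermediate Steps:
$Z{\left(O \right)} = 8$ ($Z{\left(O \right)} = \frac{\left(-6\right) \left(-4\right)}{3} = \frac{1}{3} \cdot 24 = 8$)
$a{\left(w,V \right)} = - 2 V$ ($a{\left(w,V \right)} = - 3 V + V = - 2 V$)
$U = 49$ ($U = \left(\left(-2\right) 5 + 3\right)^{2} = \left(-10 + 3\right)^{2} = \left(-7\right)^{2} = 49$)
$\left(-83 + Z{\left(1 \right)}\right) U = \left(-83 + 8\right) 49 = \left(-75\right) 49 = -3675$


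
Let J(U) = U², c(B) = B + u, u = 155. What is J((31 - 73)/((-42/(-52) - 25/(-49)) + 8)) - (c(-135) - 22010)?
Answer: 344634222406/15657849 ≈ 22010.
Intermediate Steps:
c(B) = 155 + B (c(B) = B + 155 = 155 + B)
J((31 - 73)/((-42/(-52) - 25/(-49)) + 8)) - (c(-135) - 22010) = ((31 - 73)/((-42/(-52) - 25/(-49)) + 8))² - ((155 - 135) - 22010) = (-42/((-42*(-1/52) - 25*(-1/49)) + 8))² - (20 - 22010) = (-42/((21/26 + 25/49) + 8))² - 1*(-21990) = (-42/(1679/1274 + 8))² + 21990 = (-42/11871/1274)² + 21990 = (-42*1274/11871)² + 21990 = (-17836/3957)² + 21990 = 318122896/15657849 + 21990 = 344634222406/15657849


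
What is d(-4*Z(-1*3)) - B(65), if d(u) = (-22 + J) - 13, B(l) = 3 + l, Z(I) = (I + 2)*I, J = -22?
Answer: -125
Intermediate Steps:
Z(I) = I*(2 + I) (Z(I) = (2 + I)*I = I*(2 + I))
d(u) = -57 (d(u) = (-22 - 22) - 13 = -44 - 13 = -57)
d(-4*Z(-1*3)) - B(65) = -57 - (3 + 65) = -57 - 1*68 = -57 - 68 = -125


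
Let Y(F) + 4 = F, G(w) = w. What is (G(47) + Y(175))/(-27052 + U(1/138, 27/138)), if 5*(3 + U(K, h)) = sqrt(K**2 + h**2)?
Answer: -280803303900/34849235720177 - 15042*sqrt(730)/34849235720177 ≈ -0.0080577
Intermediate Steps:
Y(F) = -4 + F
U(K, h) = -3 + sqrt(K**2 + h**2)/5
(G(47) + Y(175))/(-27052 + U(1/138, 27/138)) = (47 + (-4 + 175))/(-27052 + (-3 + sqrt((1/138)**2 + (27/138)**2)/5)) = (47 + 171)/(-27052 + (-3 + sqrt((1/138)**2 + (27*(1/138))**2)/5)) = 218/(-27052 + (-3 + sqrt(1/19044 + (9/46)**2)/5)) = 218/(-27052 + (-3 + sqrt(1/19044 + 81/2116)/5)) = 218/(-27052 + (-3 + sqrt(365/9522)/5)) = 218/(-27052 + (-3 + (sqrt(730)/138)/5)) = 218/(-27052 + (-3 + sqrt(730)/690)) = 218/(-27055 + sqrt(730)/690)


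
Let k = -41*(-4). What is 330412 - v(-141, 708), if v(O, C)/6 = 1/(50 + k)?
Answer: 35354081/107 ≈ 3.3041e+5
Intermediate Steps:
k = 164
v(O, C) = 3/107 (v(O, C) = 6/(50 + 164) = 6/214 = 6*(1/214) = 3/107)
330412 - v(-141, 708) = 330412 - 1*3/107 = 330412 - 3/107 = 35354081/107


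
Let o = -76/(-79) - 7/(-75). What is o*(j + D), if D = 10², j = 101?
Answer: 418951/1975 ≈ 212.13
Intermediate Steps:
o = 6253/5925 (o = -76*(-1/79) - 7*(-1/75) = 76/79 + 7/75 = 6253/5925 ≈ 1.0554)
D = 100
o*(j + D) = 6253*(101 + 100)/5925 = (6253/5925)*201 = 418951/1975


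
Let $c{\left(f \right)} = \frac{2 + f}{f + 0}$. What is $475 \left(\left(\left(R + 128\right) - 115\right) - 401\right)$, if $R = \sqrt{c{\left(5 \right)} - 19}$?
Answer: $-184300 + 190 i \sqrt{110} \approx -1.843 \cdot 10^{5} + 1992.7 i$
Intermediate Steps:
$c{\left(f \right)} = \frac{2 + f}{f}$
$R = \frac{2 i \sqrt{110}}{5}$ ($R = \sqrt{\frac{2 + 5}{5} - 19} = \sqrt{\frac{1}{5} \cdot 7 - 19} = \sqrt{\frac{7}{5} - 19} = \sqrt{- \frac{88}{5}} = \frac{2 i \sqrt{110}}{5} \approx 4.1952 i$)
$475 \left(\left(\left(R + 128\right) - 115\right) - 401\right) = 475 \left(\left(\left(\frac{2 i \sqrt{110}}{5} + 128\right) - 115\right) - 401\right) = 475 \left(\left(\left(128 + \frac{2 i \sqrt{110}}{5}\right) - 115\right) - 401\right) = 475 \left(\left(13 + \frac{2 i \sqrt{110}}{5}\right) - 401\right) = 475 \left(-388 + \frac{2 i \sqrt{110}}{5}\right) = -184300 + 190 i \sqrt{110}$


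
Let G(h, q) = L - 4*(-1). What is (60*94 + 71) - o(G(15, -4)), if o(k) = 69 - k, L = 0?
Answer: 5646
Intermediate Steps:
G(h, q) = 4 (G(h, q) = 0 - 4*(-1) = 0 + 4 = 4)
(60*94 + 71) - o(G(15, -4)) = (60*94 + 71) - (69 - 1*4) = (5640 + 71) - (69 - 4) = 5711 - 1*65 = 5711 - 65 = 5646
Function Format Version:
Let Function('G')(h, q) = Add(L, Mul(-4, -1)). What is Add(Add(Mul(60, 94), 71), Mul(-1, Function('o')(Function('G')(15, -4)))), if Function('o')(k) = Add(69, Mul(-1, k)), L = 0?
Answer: 5646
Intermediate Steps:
Function('G')(h, q) = 4 (Function('G')(h, q) = Add(0, Mul(-4, -1)) = Add(0, 4) = 4)
Add(Add(Mul(60, 94), 71), Mul(-1, Function('o')(Function('G')(15, -4)))) = Add(Add(Mul(60, 94), 71), Mul(-1, Add(69, Mul(-1, 4)))) = Add(Add(5640, 71), Mul(-1, Add(69, -4))) = Add(5711, Mul(-1, 65)) = Add(5711, -65) = 5646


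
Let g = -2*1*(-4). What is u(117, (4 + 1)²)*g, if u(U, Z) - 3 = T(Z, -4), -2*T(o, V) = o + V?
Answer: -60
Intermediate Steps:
T(o, V) = -V/2 - o/2 (T(o, V) = -(o + V)/2 = -(V + o)/2 = -V/2 - o/2)
u(U, Z) = 5 - Z/2 (u(U, Z) = 3 + (-½*(-4) - Z/2) = 3 + (2 - Z/2) = 5 - Z/2)
g = 8 (g = -2*(-4) = 8)
u(117, (4 + 1)²)*g = (5 - (4 + 1)²/2)*8 = (5 - ½*5²)*8 = (5 - ½*25)*8 = (5 - 25/2)*8 = -15/2*8 = -60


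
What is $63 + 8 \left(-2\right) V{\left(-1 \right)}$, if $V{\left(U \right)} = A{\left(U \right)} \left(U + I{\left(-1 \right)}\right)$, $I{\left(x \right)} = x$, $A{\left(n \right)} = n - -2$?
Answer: $95$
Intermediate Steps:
$A{\left(n \right)} = 2 + n$ ($A{\left(n \right)} = n + 2 = 2 + n$)
$V{\left(U \right)} = \left(-1 + U\right) \left(2 + U\right)$ ($V{\left(U \right)} = \left(2 + U\right) \left(U - 1\right) = \left(2 + U\right) \left(-1 + U\right) = \left(-1 + U\right) \left(2 + U\right)$)
$63 + 8 \left(-2\right) V{\left(-1 \right)} = 63 + 8 \left(-2\right) \left(-1 - 1\right) \left(2 - 1\right) = 63 - 16 \left(\left(-2\right) 1\right) = 63 - -32 = 63 + 32 = 95$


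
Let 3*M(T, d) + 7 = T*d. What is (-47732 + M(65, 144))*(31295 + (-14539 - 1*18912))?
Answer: 288565508/3 ≈ 9.6189e+7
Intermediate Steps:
M(T, d) = -7/3 + T*d/3 (M(T, d) = -7/3 + (T*d)/3 = -7/3 + T*d/3)
(-47732 + M(65, 144))*(31295 + (-14539 - 1*18912)) = (-47732 + (-7/3 + (⅓)*65*144))*(31295 + (-14539 - 1*18912)) = (-47732 + (-7/3 + 3120))*(31295 + (-14539 - 18912)) = (-47732 + 9353/3)*(31295 - 33451) = -133843/3*(-2156) = 288565508/3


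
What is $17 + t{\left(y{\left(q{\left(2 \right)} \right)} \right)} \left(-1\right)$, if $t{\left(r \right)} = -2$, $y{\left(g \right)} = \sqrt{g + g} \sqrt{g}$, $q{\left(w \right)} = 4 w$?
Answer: $19$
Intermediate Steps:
$y{\left(g \right)} = g \sqrt{2}$ ($y{\left(g \right)} = \sqrt{2 g} \sqrt{g} = \sqrt{2} \sqrt{g} \sqrt{g} = g \sqrt{2}$)
$17 + t{\left(y{\left(q{\left(2 \right)} \right)} \right)} \left(-1\right) = 17 - -2 = 17 + 2 = 19$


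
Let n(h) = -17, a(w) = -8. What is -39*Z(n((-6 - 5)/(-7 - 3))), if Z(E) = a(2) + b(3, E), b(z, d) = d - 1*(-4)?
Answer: 819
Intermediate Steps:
b(z, d) = 4 + d (b(z, d) = d + 4 = 4 + d)
Z(E) = -4 + E (Z(E) = -8 + (4 + E) = -4 + E)
-39*Z(n((-6 - 5)/(-7 - 3))) = -39*(-4 - 17) = -39*(-21) = 819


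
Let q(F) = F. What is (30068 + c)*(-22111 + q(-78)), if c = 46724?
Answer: -1703937688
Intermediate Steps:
(30068 + c)*(-22111 + q(-78)) = (30068 + 46724)*(-22111 - 78) = 76792*(-22189) = -1703937688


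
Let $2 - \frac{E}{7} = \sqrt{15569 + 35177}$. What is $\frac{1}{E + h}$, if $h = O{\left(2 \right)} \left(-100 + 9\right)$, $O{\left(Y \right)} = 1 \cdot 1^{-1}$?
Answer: $\frac{11}{354375} - \frac{\sqrt{50746}}{354375} \approx -0.00060464$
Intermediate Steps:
$O{\left(Y \right)} = 1$ ($O{\left(Y \right)} = 1 \cdot 1 = 1$)
$h = -91$ ($h = 1 \left(-100 + 9\right) = 1 \left(-91\right) = -91$)
$E = 14 - 7 \sqrt{50746}$ ($E = 14 - 7 \sqrt{15569 + 35177} = 14 - 7 \sqrt{50746} \approx -1562.9$)
$\frac{1}{E + h} = \frac{1}{\left(14 - 7 \sqrt{50746}\right) - 91} = \frac{1}{-77 - 7 \sqrt{50746}}$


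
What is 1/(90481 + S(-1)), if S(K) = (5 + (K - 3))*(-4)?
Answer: 1/90477 ≈ 1.1053e-5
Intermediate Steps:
S(K) = -8 - 4*K (S(K) = (5 + (-3 + K))*(-4) = (2 + K)*(-4) = -8 - 4*K)
1/(90481 + S(-1)) = 1/(90481 + (-8 - 4*(-1))) = 1/(90481 + (-8 + 4)) = 1/(90481 - 4) = 1/90477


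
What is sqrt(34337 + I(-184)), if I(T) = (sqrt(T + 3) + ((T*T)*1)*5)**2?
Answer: 2*sqrt(7163938139 + 84640*I*sqrt(181)) ≈ 1.6928e+5 + 13.454*I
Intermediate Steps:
I(T) = (sqrt(3 + T) + 5*T**2)**2 (I(T) = (sqrt(3 + T) + (T**2*1)*5)**2 = (sqrt(3 + T) + T**2*5)**2 = (sqrt(3 + T) + 5*T**2)**2)
sqrt(34337 + I(-184)) = sqrt(34337 + (sqrt(3 - 184) + 5*(-184)**2)**2) = sqrt(34337 + (sqrt(-181) + 5*33856)**2) = sqrt(34337 + (I*sqrt(181) + 169280)**2) = sqrt(34337 + (169280 + I*sqrt(181))**2)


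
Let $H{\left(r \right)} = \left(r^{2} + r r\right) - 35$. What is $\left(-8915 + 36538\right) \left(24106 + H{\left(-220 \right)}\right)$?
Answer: $3338819633$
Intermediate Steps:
$H{\left(r \right)} = -35 + 2 r^{2}$ ($H{\left(r \right)} = \left(r^{2} + r^{2}\right) - 35 = 2 r^{2} - 35 = -35 + 2 r^{2}$)
$\left(-8915 + 36538\right) \left(24106 + H{\left(-220 \right)}\right) = \left(-8915 + 36538\right) \left(24106 - \left(35 - 2 \left(-220\right)^{2}\right)\right) = 27623 \left(24106 + \left(-35 + 2 \cdot 48400\right)\right) = 27623 \left(24106 + \left(-35 + 96800\right)\right) = 27623 \left(24106 + 96765\right) = 27623 \cdot 120871 = 3338819633$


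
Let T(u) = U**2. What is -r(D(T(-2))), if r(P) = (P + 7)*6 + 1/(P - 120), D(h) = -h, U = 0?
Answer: -5039/120 ≈ -41.992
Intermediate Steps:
T(u) = 0 (T(u) = 0**2 = 0)
r(P) = 42 + 1/(-120 + P) + 6*P (r(P) = (7 + P)*6 + 1/(-120 + P) = (42 + 6*P) + 1/(-120 + P) = 42 + 1/(-120 + P) + 6*P)
-r(D(T(-2))) = -(-5039 - (-678)*0 + 6*(-1*0)**2)/(-120 - 1*0) = -(-5039 - 678*0 + 6*0**2)/(-120 + 0) = -(-5039 + 0 + 6*0)/(-120) = -(-1)*(-5039 + 0 + 0)/120 = -(-1)*(-5039)/120 = -1*5039/120 = -5039/120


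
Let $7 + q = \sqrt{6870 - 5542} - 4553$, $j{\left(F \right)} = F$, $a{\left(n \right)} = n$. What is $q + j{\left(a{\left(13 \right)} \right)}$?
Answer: $-4547 + 4 \sqrt{83} \approx -4510.6$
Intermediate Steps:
$q = -4560 + 4 \sqrt{83}$ ($q = -7 - \left(4553 - \sqrt{6870 - 5542}\right) = -7 - \left(4553 - \sqrt{1328}\right) = -7 - \left(4553 - 4 \sqrt{83}\right) = -4560 + 4 \sqrt{83} \approx -4523.6$)
$q + j{\left(a{\left(13 \right)} \right)} = \left(-4560 + 4 \sqrt{83}\right) + 13 = -4547 + 4 \sqrt{83}$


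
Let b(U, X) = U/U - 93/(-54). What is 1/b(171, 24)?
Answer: 18/49 ≈ 0.36735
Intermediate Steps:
b(U, X) = 49/18 (b(U, X) = 1 - 93*(-1/54) = 1 + 31/18 = 49/18)
1/b(171, 24) = 1/(49/18) = 18/49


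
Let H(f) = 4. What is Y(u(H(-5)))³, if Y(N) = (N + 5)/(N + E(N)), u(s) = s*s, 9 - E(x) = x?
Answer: 343/27 ≈ 12.704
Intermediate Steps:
E(x) = 9 - x
u(s) = s²
Y(N) = 5/9 + N/9 (Y(N) = (N + 5)/(N + (9 - N)) = (5 + N)/9 = (5 + N)*(⅑) = 5/9 + N/9)
Y(u(H(-5)))³ = (5/9 + (⅑)*4²)³ = (5/9 + (⅑)*16)³ = (5/9 + 16/9)³ = (7/3)³ = 343/27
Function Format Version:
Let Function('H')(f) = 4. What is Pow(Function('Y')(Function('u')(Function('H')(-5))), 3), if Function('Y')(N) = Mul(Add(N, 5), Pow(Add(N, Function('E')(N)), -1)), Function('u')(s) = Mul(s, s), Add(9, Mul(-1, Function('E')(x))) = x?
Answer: Rational(343, 27) ≈ 12.704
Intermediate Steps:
Function('E')(x) = Add(9, Mul(-1, x))
Function('u')(s) = Pow(s, 2)
Function('Y')(N) = Add(Rational(5, 9), Mul(Rational(1, 9), N)) (Function('Y')(N) = Mul(Add(N, 5), Pow(Add(N, Add(9, Mul(-1, N))), -1)) = Mul(Add(5, N), Pow(9, -1)) = Mul(Add(5, N), Rational(1, 9)) = Add(Rational(5, 9), Mul(Rational(1, 9), N)))
Pow(Function('Y')(Function('u')(Function('H')(-5))), 3) = Pow(Add(Rational(5, 9), Mul(Rational(1, 9), Pow(4, 2))), 3) = Pow(Add(Rational(5, 9), Mul(Rational(1, 9), 16)), 3) = Pow(Add(Rational(5, 9), Rational(16, 9)), 3) = Pow(Rational(7, 3), 3) = Rational(343, 27)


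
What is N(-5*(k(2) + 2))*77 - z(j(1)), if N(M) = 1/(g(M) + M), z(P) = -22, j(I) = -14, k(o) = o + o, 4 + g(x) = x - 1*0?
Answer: 1331/64 ≈ 20.797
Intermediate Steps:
g(x) = -4 + x (g(x) = -4 + (x - 1*0) = -4 + (x + 0) = -4 + x)
k(o) = 2*o
N(M) = 1/(-4 + 2*M) (N(M) = 1/((-4 + M) + M) = 1/(-4 + 2*M))
N(-5*(k(2) + 2))*77 - z(j(1)) = (1/(2*(-2 - 5*(2*2 + 2))))*77 - 1*(-22) = (1/(2*(-2 - 5*(4 + 2))))*77 + 22 = (1/(2*(-2 - 5*6)))*77 + 22 = (1/(2*(-2 - 30)))*77 + 22 = ((1/2)/(-32))*77 + 22 = ((1/2)*(-1/32))*77 + 22 = -1/64*77 + 22 = -77/64 + 22 = 1331/64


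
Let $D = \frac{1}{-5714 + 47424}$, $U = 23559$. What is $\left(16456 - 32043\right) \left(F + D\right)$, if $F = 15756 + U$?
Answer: $- \frac{25560009183137}{41710} \approx -6.128 \cdot 10^{8}$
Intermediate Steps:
$D = \frac{1}{41710} \approx 2.3975 \cdot 10^{-5}$
$F = 39315$ ($F = 15756 + 23559 = 39315$)
$\left(16456 - 32043\right) \left(F + D\right) = \left(16456 - 32043\right) \left(39315 + \frac{1}{41710}\right) = \left(-15587\right) \frac{1639828651}{41710} = - \frac{25560009183137}{41710}$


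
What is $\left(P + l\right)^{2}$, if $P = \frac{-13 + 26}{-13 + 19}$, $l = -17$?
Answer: $\frac{7921}{36} \approx 220.03$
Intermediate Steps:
$P = \frac{13}{6} \approx 2.1667$
$\left(P + l\right)^{2} = \left(\frac{13}{6} - 17\right)^{2} = \left(- \frac{89}{6}\right)^{2} = \frac{7921}{36}$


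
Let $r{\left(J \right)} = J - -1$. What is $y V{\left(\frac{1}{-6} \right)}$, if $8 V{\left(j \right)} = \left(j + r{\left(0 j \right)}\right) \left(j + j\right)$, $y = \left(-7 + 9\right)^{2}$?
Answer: $- \frac{5}{36} \approx -0.13889$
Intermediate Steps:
$r{\left(J \right)} = 1 + J$ ($r{\left(J \right)} = J + 1 = 1 + J$)
$y = 4$ ($y = 2^{2} = 4$)
$V{\left(j \right)} = \frac{j \left(1 + j\right)}{4}$ ($V{\left(j \right)} = \frac{\left(j + \left(1 + 0 j\right)\right) \left(j + j\right)}{8} = \frac{\left(j + \left(1 + 0\right)\right) 2 j}{8} = \frac{\left(j + 1\right) 2 j}{8} = \frac{\left(1 + j\right) 2 j}{8} = \frac{2 j \left(1 + j\right)}{8} = \frac{j \left(1 + j\right)}{4}$)
$y V{\left(\frac{1}{-6} \right)} = 4 \frac{1 + \frac{1}{-6}}{4 \left(-6\right)} = 4 \cdot \frac{1}{4} \left(- \frac{1}{6}\right) \left(1 - \frac{1}{6}\right) = 4 \cdot \frac{1}{4} \left(- \frac{1}{6}\right) \frac{5}{6} = 4 \left(- \frac{5}{144}\right) = - \frac{5}{36}$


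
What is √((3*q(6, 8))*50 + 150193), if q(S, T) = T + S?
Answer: √152293 ≈ 390.25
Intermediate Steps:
q(S, T) = S + T
√((3*q(6, 8))*50 + 150193) = √((3*(6 + 8))*50 + 150193) = √((3*14)*50 + 150193) = √(42*50 + 150193) = √(2100 + 150193) = √152293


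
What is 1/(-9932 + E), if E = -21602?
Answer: -1/31534 ≈ -3.1712e-5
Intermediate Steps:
1/(-9932 + E) = 1/(-9932 - 21602) = 1/(-31534) = -1/31534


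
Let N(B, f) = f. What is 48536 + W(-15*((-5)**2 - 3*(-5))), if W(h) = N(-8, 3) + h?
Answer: 47939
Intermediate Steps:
W(h) = 3 + h
48536 + W(-15*((-5)**2 - 3*(-5))) = 48536 + (3 - 15*((-5)**2 - 3*(-5))) = 48536 + (3 - 15*(25 + 15)) = 48536 + (3 - 15*40) = 48536 + (3 - 600) = 48536 - 597 = 47939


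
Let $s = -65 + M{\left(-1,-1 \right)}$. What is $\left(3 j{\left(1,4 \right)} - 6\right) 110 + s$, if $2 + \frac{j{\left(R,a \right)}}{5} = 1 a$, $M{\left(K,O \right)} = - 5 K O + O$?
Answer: $2569$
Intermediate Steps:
$M{\left(K,O \right)} = O - 5 K O$ ($M{\left(K,O \right)} = - 5 K O + O = O - 5 K O$)
$j{\left(R,a \right)} = -10 + 5 a$ ($j{\left(R,a \right)} = -10 + 5 \cdot 1 a = -10 + 5 a$)
$s = -71$ ($s = -65 - \left(1 - -5\right) = -65 - \left(1 + 5\right) = -65 - 6 = -71$)
$\left(3 j{\left(1,4 \right)} - 6\right) 110 + s = \left(3 \left(-10 + 5 \cdot 4\right) - 6\right) 110 - 71 = \left(3 \left(-10 + 20\right) - 6\right) 110 - 71 = \left(3 \cdot 10 - 6\right) 110 - 71 = \left(30 - 6\right) 110 - 71 = 24 \cdot 110 - 71 = 2640 - 71 = 2569$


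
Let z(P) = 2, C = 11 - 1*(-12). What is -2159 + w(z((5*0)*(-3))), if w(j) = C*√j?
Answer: -2159 + 23*√2 ≈ -2126.5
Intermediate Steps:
C = 23 (C = 11 + 12 = 23)
w(j) = 23*√j
-2159 + w(z((5*0)*(-3))) = -2159 + 23*√2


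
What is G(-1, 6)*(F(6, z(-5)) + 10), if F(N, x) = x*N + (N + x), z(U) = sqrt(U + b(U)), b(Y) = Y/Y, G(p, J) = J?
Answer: 96 + 84*I ≈ 96.0 + 84.0*I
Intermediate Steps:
b(Y) = 1
z(U) = sqrt(1 + U) (z(U) = sqrt(U + 1) = sqrt(1 + U))
F(N, x) = N + x + N*x (F(N, x) = N*x + (N + x) = N + x + N*x)
G(-1, 6)*(F(6, z(-5)) + 10) = 6*((6 + sqrt(1 - 5) + 6*sqrt(1 - 5)) + 10) = 6*((6 + sqrt(-4) + 6*sqrt(-4)) + 10) = 6*((6 + 2*I + 6*(2*I)) + 10) = 6*((6 + 2*I + 12*I) + 10) = 6*((6 + 14*I) + 10) = 6*(16 + 14*I) = 96 + 84*I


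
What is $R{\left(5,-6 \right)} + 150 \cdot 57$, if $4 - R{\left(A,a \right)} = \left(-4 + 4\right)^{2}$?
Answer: $8554$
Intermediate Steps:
$R{\left(A,a \right)} = 4$ ($R{\left(A,a \right)} = 4 - \left(-4 + 4\right)^{2} = 4 - 0^{2} = 4 - 0 = 4 + 0 = 4$)
$R{\left(5,-6 \right)} + 150 \cdot 57 = 4 + 150 \cdot 57 = 4 + 8550 = 8554$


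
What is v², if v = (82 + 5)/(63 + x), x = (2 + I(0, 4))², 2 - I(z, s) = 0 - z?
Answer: 7569/6241 ≈ 1.2128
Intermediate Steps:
I(z, s) = 2 + z (I(z, s) = 2 - (0 - z) = 2 - (-1)*z = 2 + z)
x = 16 (x = (2 + (2 + 0))² = (2 + 2)² = 4² = 16)
v = 87/79 (v = (82 + 5)/(63 + 16) = 87/79 ≈ 1.1013)
v² = (87/79)² = 7569/6241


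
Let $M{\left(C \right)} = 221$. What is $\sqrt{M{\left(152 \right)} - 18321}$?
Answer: $10 i \sqrt{181} \approx 134.54 i$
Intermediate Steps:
$\sqrt{M{\left(152 \right)} - 18321} = \sqrt{221 - 18321} = \sqrt{-18100} = 10 i \sqrt{181}$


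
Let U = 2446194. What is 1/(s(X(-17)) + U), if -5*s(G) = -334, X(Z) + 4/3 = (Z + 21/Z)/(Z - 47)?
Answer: 5/12231304 ≈ 4.0879e-7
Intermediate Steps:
X(Z) = -4/3 + (Z + 21/Z)/(-47 + Z) (X(Z) = -4/3 + (Z + 21/Z)/(Z - 47) = -4/3 + (Z + 21/Z)/(-47 + Z))
s(G) = 334/5 (s(G) = -⅕*(-334) = 334/5)
1/(s(X(-17)) + U) = 1/(334/5 + 2446194) = 1/(12231304/5) = 5/12231304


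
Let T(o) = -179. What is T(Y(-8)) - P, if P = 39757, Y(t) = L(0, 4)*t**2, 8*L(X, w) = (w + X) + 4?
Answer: -39936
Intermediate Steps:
L(X, w) = 1/2 + X/8 + w/8 (L(X, w) = ((w + X) + 4)/8 = ((X + w) + 4)/8 = (4 + X + w)/8 = 1/2 + X/8 + w/8)
Y(t) = t**2 (Y(t) = (1/2 + (1/8)*0 + (1/8)*4)*t**2 = (1/2 + 0 + 1/2)*t**2 = 1*t**2 = t**2)
T(Y(-8)) - P = -179 - 1*39757 = -179 - 39757 = -39936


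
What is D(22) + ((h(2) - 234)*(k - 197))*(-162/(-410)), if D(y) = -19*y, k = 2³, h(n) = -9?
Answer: 3634397/205 ≈ 17729.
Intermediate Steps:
k = 8
D(22) + ((h(2) - 234)*(k - 197))*(-162/(-410)) = -19*22 + ((-9 - 234)*(8 - 197))*(-162/(-410)) = -418 + (-243*(-189))*(-162*(-1/410)) = -418 + 45927*(81/205) = -418 + 3720087/205 = 3634397/205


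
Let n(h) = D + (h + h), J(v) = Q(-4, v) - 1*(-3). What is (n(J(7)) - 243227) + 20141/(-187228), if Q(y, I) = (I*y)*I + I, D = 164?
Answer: -45577868321/187228 ≈ -2.4344e+5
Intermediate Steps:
Q(y, I) = I + y*I² (Q(y, I) = y*I² + I = I + y*I²)
J(v) = 3 + v*(1 - 4*v) (J(v) = v*(1 + v*(-4)) - 1*(-3) = v*(1 - 4*v) + 3 = 3 + v*(1 - 4*v))
n(h) = 164 + 2*h (n(h) = 164 + (h + h) = 164 + 2*h)
(n(J(7)) - 243227) + 20141/(-187228) = ((164 + 2*(3 + 7*(1 - 4*7))) - 243227) + 20141/(-187228) = ((164 + 2*(3 + 7*(1 - 28))) - 243227) + 20141*(-1/187228) = ((164 + 2*(3 + 7*(-27))) - 243227) - 20141/187228 = ((164 + 2*(3 - 189)) - 243227) - 20141/187228 = ((164 + 2*(-186)) - 243227) - 20141/187228 = ((164 - 372) - 243227) - 20141/187228 = (-208 - 243227) - 20141/187228 = -243435 - 20141/187228 = -45577868321/187228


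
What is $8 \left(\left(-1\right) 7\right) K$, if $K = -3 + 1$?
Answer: $112$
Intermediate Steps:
$K = -2$
$8 \left(\left(-1\right) 7\right) K = 8 \left(\left(-1\right) 7\right) \left(-2\right) = 8 \left(-7\right) \left(-2\right) = \left(-56\right) \left(-2\right) = 112$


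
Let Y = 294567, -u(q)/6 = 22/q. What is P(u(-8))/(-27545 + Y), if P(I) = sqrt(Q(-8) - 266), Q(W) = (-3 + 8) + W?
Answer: I*sqrt(269)/267022 ≈ 6.1423e-5*I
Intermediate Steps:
Q(W) = 5 + W
u(q) = -132/q
P(I) = I*sqrt(269) (P(I) = sqrt((5 - 8) - 266) = sqrt(-3 - 266) = sqrt(-269) = I*sqrt(269))
P(u(-8))/(-27545 + Y) = (I*sqrt(269))/(-27545 + 294567) = (I*sqrt(269))/267022 = (I*sqrt(269))*(1/267022) = I*sqrt(269)/267022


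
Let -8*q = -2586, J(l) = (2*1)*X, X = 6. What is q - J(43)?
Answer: 1245/4 ≈ 311.25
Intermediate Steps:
J(l) = 12 (J(l) = (2*1)*6 = 2*6 = 12)
q = 1293/4 (q = -1/8*(-2586) = 1293/4 ≈ 323.25)
q - J(43) = 1293/4 - 1*12 = 1293/4 - 12 = 1245/4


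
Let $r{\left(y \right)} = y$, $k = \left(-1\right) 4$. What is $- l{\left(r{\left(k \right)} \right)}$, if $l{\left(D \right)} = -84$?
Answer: $84$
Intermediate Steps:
$k = -4$
$- l{\left(r{\left(k \right)} \right)} = \left(-1\right) \left(-84\right) = 84$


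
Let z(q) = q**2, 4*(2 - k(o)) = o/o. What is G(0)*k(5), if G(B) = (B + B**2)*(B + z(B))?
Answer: 0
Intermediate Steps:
k(o) = 7/4 (k(o) = 2 - o/(4*o) = 2 - 1/4*1 = 2 - 1/4 = 7/4)
G(B) = (B + B**2)**2 (G(B) = (B + B**2)*(B + B**2) = (B + B**2)**2)
G(0)*k(5) = (0**2*(1 + 0**2 + 2*0))*(7/4) = (0*(1 + 0 + 0))*(7/4) = (0*1)*(7/4) = 0*(7/4) = 0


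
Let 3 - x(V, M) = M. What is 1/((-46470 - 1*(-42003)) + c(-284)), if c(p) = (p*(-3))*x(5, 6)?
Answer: -1/7023 ≈ -0.00014239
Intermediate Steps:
x(V, M) = 3 - M
c(p) = 9*p (c(p) = (p*(-3))*(3 - 1*6) = (-3*p)*(3 - 6) = -3*p*(-3) = 9*p)
1/((-46470 - 1*(-42003)) + c(-284)) = 1/((-46470 - 1*(-42003)) + 9*(-284)) = 1/((-46470 + 42003) - 2556) = 1/(-4467 - 2556) = 1/(-7023) = -1/7023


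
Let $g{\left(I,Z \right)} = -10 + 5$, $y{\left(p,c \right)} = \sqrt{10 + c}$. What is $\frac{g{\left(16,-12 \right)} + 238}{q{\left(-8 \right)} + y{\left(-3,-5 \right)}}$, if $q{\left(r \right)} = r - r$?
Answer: $\frac{233 \sqrt{5}}{5} \approx 104.2$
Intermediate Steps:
$g{\left(I,Z \right)} = -5$
$q{\left(r \right)} = 0$
$\frac{g{\left(16,-12 \right)} + 238}{q{\left(-8 \right)} + y{\left(-3,-5 \right)}} = \frac{-5 + 238}{0 + \sqrt{10 - 5}} = \frac{233}{0 + \sqrt{5}} = \frac{233}{\sqrt{5}} = 233 \frac{\sqrt{5}}{5} = \frac{233 \sqrt{5}}{5}$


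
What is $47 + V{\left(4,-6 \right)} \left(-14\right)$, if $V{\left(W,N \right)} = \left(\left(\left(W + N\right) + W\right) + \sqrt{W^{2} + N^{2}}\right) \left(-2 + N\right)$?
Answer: $271 + 224 \sqrt{13} \approx 1078.6$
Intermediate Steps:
$V{\left(W,N \right)} = \left(-2 + N\right) \left(N + \sqrt{N^{2} + W^{2}} + 2 W\right)$ ($V{\left(W,N \right)} = \left(\left(\left(N + W\right) + W\right) + \sqrt{N^{2} + W^{2}}\right) \left(-2 + N\right) = \left(\left(N + 2 W\right) + \sqrt{N^{2} + W^{2}}\right) \left(-2 + N\right) = \left(N + \sqrt{N^{2} + W^{2}} + 2 W\right) \left(-2 + N\right) = \left(-2 + N\right) \left(N + \sqrt{N^{2} + W^{2}} + 2 W\right)$)
$47 + V{\left(4,-6 \right)} \left(-14\right) = 47 + \left(\left(-6\right)^{2} - 16 - -12 - 2 \sqrt{\left(-6\right)^{2} + 4^{2}} - 6 \sqrt{\left(-6\right)^{2} + 4^{2}} + 2 \left(-6\right) 4\right) \left(-14\right) = 47 + \left(36 - 16 + 12 - 2 \sqrt{36 + 16} - 6 \sqrt{36 + 16} - 48\right) \left(-14\right) = 47 + \left(36 - 16 + 12 - 2 \sqrt{52} - 6 \sqrt{52} - 48\right) \left(-14\right) = 47 + \left(36 - 16 + 12 - 2 \cdot 2 \sqrt{13} - 6 \cdot 2 \sqrt{13} - 48\right) \left(-14\right) = 47 + \left(36 - 16 + 12 - 4 \sqrt{13} - 12 \sqrt{13} - 48\right) \left(-14\right) = 47 + \left(-16 - 16 \sqrt{13}\right) \left(-14\right) = 47 + \left(224 + 224 \sqrt{13}\right) = 271 + 224 \sqrt{13}$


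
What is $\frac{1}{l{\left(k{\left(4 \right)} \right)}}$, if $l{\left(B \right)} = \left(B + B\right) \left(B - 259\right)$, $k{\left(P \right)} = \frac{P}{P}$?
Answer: $- \frac{1}{516} \approx -0.001938$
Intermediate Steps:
$k{\left(P \right)} = 1$
$l{\left(B \right)} = 2 B \left(-259 + B\right)$
$\frac{1}{l{\left(k{\left(4 \right)} \right)}} = \frac{1}{2 \cdot 1 \left(-259 + 1\right)} = \frac{1}{2 \cdot 1 \left(-258\right)} = \frac{1}{-516} = - \frac{1}{516}$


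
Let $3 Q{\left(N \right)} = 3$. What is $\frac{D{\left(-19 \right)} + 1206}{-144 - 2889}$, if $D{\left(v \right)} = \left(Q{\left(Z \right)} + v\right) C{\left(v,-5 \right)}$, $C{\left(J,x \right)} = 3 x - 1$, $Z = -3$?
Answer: $- \frac{166}{337} \approx -0.49258$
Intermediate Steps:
$C{\left(J,x \right)} = -1 + 3 x$
$Q{\left(N \right)} = 1$ ($Q{\left(N \right)} = \frac{1}{3} \cdot 3 = 1$)
$D{\left(v \right)} = -16 - 16 v$ ($D{\left(v \right)} = \left(1 + v\right) \left(-1 + 3 \left(-5\right)\right) = \left(1 + v\right) \left(-1 - 15\right) = \left(1 + v\right) \left(-16\right) = -16 - 16 v$)
$\frac{D{\left(-19 \right)} + 1206}{-144 - 2889} = \frac{\left(-16 - -304\right) + 1206}{-144 - 2889} = \frac{\left(-16 + 304\right) + 1206}{-3033} = \left(288 + 1206\right) \left(- \frac{1}{3033}\right) = 1494 \left(- \frac{1}{3033}\right) = - \frac{166}{337}$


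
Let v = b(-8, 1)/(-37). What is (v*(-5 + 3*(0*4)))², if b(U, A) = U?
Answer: 1600/1369 ≈ 1.1687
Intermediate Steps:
v = 8/37 (v = -8/(-37) = -8*(-1/37) = 8/37 ≈ 0.21622)
(v*(-5 + 3*(0*4)))² = (8*(-5 + 3*(0*4))/37)² = (8*(-5 + 3*0)/37)² = (8*(-5 + 0)/37)² = ((8/37)*(-5))² = (-40/37)² = 1600/1369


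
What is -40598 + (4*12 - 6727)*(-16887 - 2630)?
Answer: 130313445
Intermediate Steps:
-40598 + (4*12 - 6727)*(-16887 - 2630) = -40598 + (48 - 6727)*(-19517) = -40598 - 6679*(-19517) = -40598 + 130354043 = 130313445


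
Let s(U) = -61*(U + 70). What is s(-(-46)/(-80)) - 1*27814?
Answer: -1281957/40 ≈ -32049.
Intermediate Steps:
s(U) = -4270 - 61*U (s(U) = -61*(70 + U) = -4270 - 61*U)
s(-(-46)/(-80)) - 1*27814 = (-4270 - (-61)*(-46/(-80))) - 1*27814 = (-4270 - (-61)*(-46*(-1/80))) - 27814 = (-4270 - (-61)*23/40) - 27814 = (-4270 - 61*(-23/40)) - 27814 = (-4270 + 1403/40) - 27814 = -169397/40 - 27814 = -1281957/40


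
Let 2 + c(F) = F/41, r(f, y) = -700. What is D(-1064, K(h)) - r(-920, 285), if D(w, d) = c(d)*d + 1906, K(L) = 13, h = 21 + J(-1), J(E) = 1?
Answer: 105949/41 ≈ 2584.1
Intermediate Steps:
c(F) = -2 + F/41
h = 22 (h = 21 + 1 = 22)
D(w, d) = 1906 + d*(-2 + d/41) (D(w, d) = (-2 + d/41)*d + 1906 = d*(-2 + d/41) + 1906 = 1906 + d*(-2 + d/41))
D(-1064, K(h)) - r(-920, 285) = (1906 + (1/41)*13*(-82 + 13)) - 1*(-700) = (1906 + (1/41)*13*(-69)) + 700 = (1906 - 897/41) + 700 = 77249/41 + 700 = 105949/41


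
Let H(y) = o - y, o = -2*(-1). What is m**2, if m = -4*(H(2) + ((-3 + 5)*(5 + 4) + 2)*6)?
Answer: 230400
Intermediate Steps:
o = 2
H(y) = 2 - y
m = -480 (m = -4*((2 - 1*2) + ((-3 + 5)*(5 + 4) + 2)*6) = -4*((2 - 2) + (2*9 + 2)*6) = -4*(0 + (18 + 2)*6) = -4*(0 + 20*6) = -4*(0 + 120) = -4*120 = -480)
m**2 = (-480)**2 = 230400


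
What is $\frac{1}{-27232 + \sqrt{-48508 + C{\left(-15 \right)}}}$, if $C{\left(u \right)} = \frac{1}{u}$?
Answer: $- \frac{408480}{11124454981} - \frac{i \sqrt{10914315}}{11124454981} \approx -3.6719 \cdot 10^{-5} - 2.9697 \cdot 10^{-7} i$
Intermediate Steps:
$\frac{1}{-27232 + \sqrt{-48508 + C{\left(-15 \right)}}} = \frac{1}{-27232 + \sqrt{-48508 + \frac{1}{-15}}} = \frac{1}{-27232 + \sqrt{-48508 - \frac{1}{15}}} = \frac{1}{-27232 + \sqrt{- \frac{727621}{15}}} = \frac{1}{-27232 + \frac{i \sqrt{10914315}}{15}}$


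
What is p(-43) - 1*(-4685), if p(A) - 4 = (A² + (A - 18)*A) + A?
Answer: 9118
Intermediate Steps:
p(A) = 4 + A + A² + A*(-18 + A) (p(A) = 4 + ((A² + (A - 18)*A) + A) = 4 + ((A² + (-18 + A)*A) + A) = 4 + ((A² + A*(-18 + A)) + A) = 4 + (A + A² + A*(-18 + A)) = 4 + A + A² + A*(-18 + A))
p(-43) - 1*(-4685) = (4 - 17*(-43) + 2*(-43)²) - 1*(-4685) = (4 + 731 + 2*1849) + 4685 = (4 + 731 + 3698) + 4685 = 4433 + 4685 = 9118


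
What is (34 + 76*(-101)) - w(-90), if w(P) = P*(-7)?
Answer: -8272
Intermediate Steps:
w(P) = -7*P
(34 + 76*(-101)) - w(-90) = (34 + 76*(-101)) - (-7)*(-90) = (34 - 7676) - 1*630 = -7642 - 630 = -8272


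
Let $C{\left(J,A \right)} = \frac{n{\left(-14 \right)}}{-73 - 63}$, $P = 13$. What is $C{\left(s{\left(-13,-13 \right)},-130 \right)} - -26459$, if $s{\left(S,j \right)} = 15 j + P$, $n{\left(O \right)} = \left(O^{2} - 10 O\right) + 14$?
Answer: $\frac{1799037}{68} \approx 26456.0$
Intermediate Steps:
$n{\left(O \right)} = 14 + O^{2} - 10 O$
$s{\left(S,j \right)} = 13 + 15 j$ ($s{\left(S,j \right)} = 15 j + 13 = 13 + 15 j$)
$C{\left(J,A \right)} = - \frac{175}{68}$ ($C{\left(J,A \right)} = \frac{14 + \left(-14\right)^{2} - -140}{-73 - 63} = \frac{14 + 196 + 140}{-136} = 350 \left(- \frac{1}{136}\right) = - \frac{175}{68}$)
$C{\left(s{\left(-13,-13 \right)},-130 \right)} - -26459 = - \frac{175}{68} - -26459 = - \frac{175}{68} + 26459 = \frac{1799037}{68}$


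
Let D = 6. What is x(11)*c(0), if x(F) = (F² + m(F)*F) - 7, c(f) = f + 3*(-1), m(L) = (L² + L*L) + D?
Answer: -8526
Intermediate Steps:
m(L) = 6 + 2*L² (m(L) = (L² + L*L) + 6 = (L² + L²) + 6 = 2*L² + 6 = 6 + 2*L²)
c(f) = -3 + f (c(f) = f - 3 = -3 + f)
x(F) = -7 + F² + F*(6 + 2*F²) (x(F) = (F² + (6 + 2*F²)*F) - 7 = (F² + F*(6 + 2*F²)) - 7 = -7 + F² + F*(6 + 2*F²))
x(11)*c(0) = (-7 + 11² + 2*11*(3 + 11²))*(-3 + 0) = (-7 + 121 + 2*11*(3 + 121))*(-3) = (-7 + 121 + 2*11*124)*(-3) = (-7 + 121 + 2728)*(-3) = 2842*(-3) = -8526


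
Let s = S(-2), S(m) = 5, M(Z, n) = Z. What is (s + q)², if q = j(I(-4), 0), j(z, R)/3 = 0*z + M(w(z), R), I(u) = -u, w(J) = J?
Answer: 289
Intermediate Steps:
j(z, R) = 3*z (j(z, R) = 3*(0*z + z) = 3*(0 + z) = 3*z)
q = 12 (q = 3*(-1*(-4)) = 3*4 = 12)
s = 5
(s + q)² = (5 + 12)² = 17² = 289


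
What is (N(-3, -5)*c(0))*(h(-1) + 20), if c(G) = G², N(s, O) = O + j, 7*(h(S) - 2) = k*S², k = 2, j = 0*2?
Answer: 0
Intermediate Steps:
j = 0
h(S) = 2 + 2*S²/7 (h(S) = 2 + (2*S²)/7 = 2 + 2*S²/7)
N(s, O) = O (N(s, O) = O + 0 = O)
(N(-3, -5)*c(0))*(h(-1) + 20) = (-5*0²)*((2 + (2/7)*(-1)²) + 20) = (-5*0)*((2 + (2/7)*1) + 20) = 0*((2 + 2/7) + 20) = 0*(16/7 + 20) = 0*(156/7) = 0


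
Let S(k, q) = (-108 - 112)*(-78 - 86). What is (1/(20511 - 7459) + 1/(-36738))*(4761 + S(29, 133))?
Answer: 37206151/18442476 ≈ 2.0174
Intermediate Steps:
S(k, q) = 36080 (S(k, q) = -220*(-164) = 36080)
(1/(20511 - 7459) + 1/(-36738))*(4761 + S(29, 133)) = (1/(20511 - 7459) + 1/(-36738))*(4761 + 36080) = (1/13052 - 1/36738)*40841 = (911/18442476)*40841 = 37206151/18442476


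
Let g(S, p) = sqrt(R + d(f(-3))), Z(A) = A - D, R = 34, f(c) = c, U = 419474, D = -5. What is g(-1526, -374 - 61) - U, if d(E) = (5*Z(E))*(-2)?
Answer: -419474 + sqrt(14) ≈ -4.1947e+5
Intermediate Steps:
Z(A) = 5 + A (Z(A) = A - 1*(-5) = A + 5 = 5 + A)
d(E) = -50 - 10*E (d(E) = (5*(5 + E))*(-2) = (25 + 5*E)*(-2) = -50 - 10*E)
g(S, p) = sqrt(14) (g(S, p) = sqrt(34 + (-50 - 10*(-3))) = sqrt(34 + (-50 + 30)) = sqrt(34 - 20) = sqrt(14))
g(-1526, -374 - 61) - U = sqrt(14) - 1*419474 = sqrt(14) - 419474 = -419474 + sqrt(14)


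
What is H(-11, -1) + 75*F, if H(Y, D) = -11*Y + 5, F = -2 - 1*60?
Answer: -4524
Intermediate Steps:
F = -62 (F = -2 - 60 = -62)
H(Y, D) = 5 - 11*Y
H(-11, -1) + 75*F = (5 - 11*(-11)) + 75*(-62) = (5 + 121) - 4650 = 126 - 4650 = -4524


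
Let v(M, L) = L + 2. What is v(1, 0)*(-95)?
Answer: -190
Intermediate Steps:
v(M, L) = 2 + L
v(1, 0)*(-95) = (2 + 0)*(-95) = 2*(-95) = -190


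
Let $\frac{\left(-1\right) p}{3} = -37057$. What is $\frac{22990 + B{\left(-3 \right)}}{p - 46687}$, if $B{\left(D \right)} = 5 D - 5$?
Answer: $\frac{11485}{32242} \approx 0.35621$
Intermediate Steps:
$p = 111171$ ($p = \left(-3\right) \left(-37057\right) = 111171$)
$B{\left(D \right)} = -5 + 5 D$
$\frac{22990 + B{\left(-3 \right)}}{p - 46687} = \frac{22990 + \left(-5 + 5 \left(-3\right)\right)}{111171 - 46687} = \frac{22990 - 20}{64484} = \left(22990 - 20\right) \frac{1}{64484} = 22970 \cdot \frac{1}{64484} = \frac{11485}{32242}$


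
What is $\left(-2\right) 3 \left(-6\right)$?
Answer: $36$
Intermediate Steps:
$\left(-2\right) 3 \left(-6\right) = \left(-6\right) \left(-6\right) = 36$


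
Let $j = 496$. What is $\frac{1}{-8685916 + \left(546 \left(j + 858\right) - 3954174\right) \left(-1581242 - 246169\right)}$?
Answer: $\frac{1}{5874916663874} \approx 1.7022 \cdot 10^{-13}$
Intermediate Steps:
$\frac{1}{-8685916 + \left(546 \left(j + 858\right) - 3954174\right) \left(-1581242 - 246169\right)} = \frac{1}{-8685916 + \left(546 \left(496 + 858\right) - 3954174\right) \left(-1581242 - 246169\right)} = \frac{1}{-8685916 + \left(546 \cdot 1354 - 3954174\right) \left(-1827411\right)} = \frac{1}{-8685916 + \left(739284 - 3954174\right) \left(-1827411\right)} = \frac{1}{-8685916 - -5874925349790} = \frac{1}{-8685916 + 5874925349790} = \frac{1}{5874916663874}$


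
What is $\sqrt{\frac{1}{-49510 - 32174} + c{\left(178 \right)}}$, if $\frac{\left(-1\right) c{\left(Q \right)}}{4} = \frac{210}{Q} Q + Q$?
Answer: $\frac{i \sqrt{287649228061}}{13614} \approx 39.395 i$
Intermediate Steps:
$c{\left(Q \right)} = -840 - 4 Q$ ($c{\left(Q \right)} = - 4 \left(\frac{210}{Q} Q + Q\right) = - 4 \left(210 + Q\right) = -840 - 4 Q$)
$\sqrt{\frac{1}{-49510 - 32174} + c{\left(178 \right)}} = \sqrt{\frac{1}{-49510 - 32174} - 1552} = \sqrt{\frac{1}{-81684} - 1552} = \sqrt{- \frac{1}{81684} - 1552} = \sqrt{- \frac{126773569}{81684}} = \frac{i \sqrt{287649228061}}{13614}$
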